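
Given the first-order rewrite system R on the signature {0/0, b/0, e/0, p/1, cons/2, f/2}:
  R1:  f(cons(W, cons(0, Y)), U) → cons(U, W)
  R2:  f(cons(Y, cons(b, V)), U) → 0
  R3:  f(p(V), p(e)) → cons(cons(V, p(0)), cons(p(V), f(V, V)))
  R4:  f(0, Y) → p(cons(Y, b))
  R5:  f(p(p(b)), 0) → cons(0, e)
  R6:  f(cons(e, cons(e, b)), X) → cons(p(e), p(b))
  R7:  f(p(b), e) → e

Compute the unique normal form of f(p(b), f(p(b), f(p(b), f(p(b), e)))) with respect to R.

e

1. f(p(b), f(p(b), f(p(b), f(p(b), e))))  →  f(p(b), f(p(b), f(p(b), e)))   [R7 at 2.2.2]
2. f(p(b), f(p(b), f(p(b), e)))  →  f(p(b), f(p(b), e))   [R7 at 2.2]
3. f(p(b), f(p(b), e))  →  f(p(b), e)   [R7 at 2]
4. f(p(b), e)  →  e   [R7 at ε]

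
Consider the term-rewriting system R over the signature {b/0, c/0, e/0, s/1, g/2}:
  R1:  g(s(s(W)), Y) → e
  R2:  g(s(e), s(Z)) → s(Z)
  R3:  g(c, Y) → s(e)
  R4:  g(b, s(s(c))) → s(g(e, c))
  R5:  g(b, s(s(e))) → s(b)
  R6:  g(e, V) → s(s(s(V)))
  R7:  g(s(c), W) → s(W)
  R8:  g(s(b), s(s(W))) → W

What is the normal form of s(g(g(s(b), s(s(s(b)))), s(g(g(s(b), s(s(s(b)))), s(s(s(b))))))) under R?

s(b)

1. s(g(g(s(b), s(s(s(b)))), s(g(g(s(b), s(s(s(b)))), s(s(s(b)))))))  →  s(g(s(b), s(g(g(s(b), s(s(s(b)))), s(s(s(b)))))))   [R8 at 1.1]
2. s(g(s(b), s(g(g(s(b), s(s(s(b)))), s(s(s(b)))))))  →  s(g(s(b), s(g(s(b), s(s(s(b)))))))   [R8 at 1.2.1.1]
3. s(g(s(b), s(g(s(b), s(s(s(b)))))))  →  s(g(s(b), s(s(b))))   [R8 at 1.2.1]
4. s(g(s(b), s(s(b))))  →  s(b)   [R8 at 1]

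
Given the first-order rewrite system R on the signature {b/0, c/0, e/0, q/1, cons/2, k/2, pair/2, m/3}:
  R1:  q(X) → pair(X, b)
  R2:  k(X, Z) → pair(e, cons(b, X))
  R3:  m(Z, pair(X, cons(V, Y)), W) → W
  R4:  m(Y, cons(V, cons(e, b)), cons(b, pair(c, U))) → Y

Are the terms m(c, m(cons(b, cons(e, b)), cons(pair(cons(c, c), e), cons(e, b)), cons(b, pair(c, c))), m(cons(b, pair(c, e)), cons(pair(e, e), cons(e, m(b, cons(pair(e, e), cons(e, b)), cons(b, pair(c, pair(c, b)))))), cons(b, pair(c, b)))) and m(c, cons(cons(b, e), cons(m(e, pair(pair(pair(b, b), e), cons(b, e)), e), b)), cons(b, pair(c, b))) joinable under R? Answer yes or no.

yes — NF(t₁) = c, NF(t₂) = c

Reduce t₁ = m(c, m(cons(b, cons(e, b)), cons(pair(cons(c, c), e), cons(e, b)), cons(b, pair(c, c))), m(cons(b, pair(c, e)), cons(pair(e, e), cons(e, m(b, cons(pair(e, e), cons(e, b)), cons(b, pair(c, pair(c, b)))))), cons(b, pair(c, b)))):
1. m(c, m(cons(b, cons(e, b)), cons(pair(cons(c, c), e), cons(e, b)), cons(b, pair(c, c))), m(cons(b, pair(c, e)), cons(pair(e, e), cons(e, m(b, cons(pair(e, e), cons(e, b)), cons(b, pair(c, pair(c, b)))))), cons(b, pair(c, b))))  →  m(c, cons(b, cons(e, b)), m(cons(b, pair(c, e)), cons(pair(e, e), cons(e, m(b, cons(pair(e, e), cons(e, b)), cons(b, pair(c, pair(c, b)))))), cons(b, pair(c, b))))   [R4 at 2]
2. m(c, cons(b, cons(e, b)), m(cons(b, pair(c, e)), cons(pair(e, e), cons(e, m(b, cons(pair(e, e), cons(e, b)), cons(b, pair(c, pair(c, b)))))), cons(b, pair(c, b))))  →  m(c, cons(b, cons(e, b)), m(cons(b, pair(c, e)), cons(pair(e, e), cons(e, b)), cons(b, pair(c, b))))   [R4 at 3.2.2.2]
3. m(c, cons(b, cons(e, b)), m(cons(b, pair(c, e)), cons(pair(e, e), cons(e, b)), cons(b, pair(c, b))))  →  m(c, cons(b, cons(e, b)), cons(b, pair(c, e)))   [R4 at 3]
4. m(c, cons(b, cons(e, b)), cons(b, pair(c, e)))  →  c   [R4 at ε]

Reduce t₂ = m(c, cons(cons(b, e), cons(m(e, pair(pair(pair(b, b), e), cons(b, e)), e), b)), cons(b, pair(c, b))):
1. m(c, cons(cons(b, e), cons(m(e, pair(pair(pair(b, b), e), cons(b, e)), e), b)), cons(b, pair(c, b)))  →  m(c, cons(cons(b, e), cons(e, b)), cons(b, pair(c, b)))   [R3 at 2.2.1]
2. m(c, cons(cons(b, e), cons(e, b)), cons(b, pair(c, b)))  →  c   [R4 at ε]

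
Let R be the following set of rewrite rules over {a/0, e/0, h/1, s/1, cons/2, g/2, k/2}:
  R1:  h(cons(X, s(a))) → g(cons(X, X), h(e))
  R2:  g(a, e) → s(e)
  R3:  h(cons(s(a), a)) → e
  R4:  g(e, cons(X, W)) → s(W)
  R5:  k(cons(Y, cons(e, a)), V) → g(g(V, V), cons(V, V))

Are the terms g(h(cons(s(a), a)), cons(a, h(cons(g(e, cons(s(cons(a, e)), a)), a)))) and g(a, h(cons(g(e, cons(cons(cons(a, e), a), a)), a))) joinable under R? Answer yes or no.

Reduce t₁ = g(h(cons(s(a), a)), cons(a, h(cons(g(e, cons(s(cons(a, e)), a)), a)))):
1. g(h(cons(s(a), a)), cons(a, h(cons(g(e, cons(s(cons(a, e)), a)), a))))  →  g(e, cons(a, h(cons(g(e, cons(s(cons(a, e)), a)), a))))   [R3 at 1]
2. g(e, cons(a, h(cons(g(e, cons(s(cons(a, e)), a)), a))))  →  s(h(cons(g(e, cons(s(cons(a, e)), a)), a)))   [R4 at ε]
3. s(h(cons(g(e, cons(s(cons(a, e)), a)), a)))  →  s(h(cons(s(a), a)))   [R4 at 1.1.1]
4. s(h(cons(s(a), a)))  →  s(e)   [R3 at 1]

Reduce t₂ = g(a, h(cons(g(e, cons(cons(cons(a, e), a), a)), a))):
1. g(a, h(cons(g(e, cons(cons(cons(a, e), a), a)), a)))  →  g(a, h(cons(s(a), a)))   [R4 at 2.1.1]
2. g(a, h(cons(s(a), a)))  →  g(a, e)   [R3 at 2]
3. g(a, e)  →  s(e)   [R2 at ε]

yes — NF(t₁) = s(e), NF(t₂) = s(e)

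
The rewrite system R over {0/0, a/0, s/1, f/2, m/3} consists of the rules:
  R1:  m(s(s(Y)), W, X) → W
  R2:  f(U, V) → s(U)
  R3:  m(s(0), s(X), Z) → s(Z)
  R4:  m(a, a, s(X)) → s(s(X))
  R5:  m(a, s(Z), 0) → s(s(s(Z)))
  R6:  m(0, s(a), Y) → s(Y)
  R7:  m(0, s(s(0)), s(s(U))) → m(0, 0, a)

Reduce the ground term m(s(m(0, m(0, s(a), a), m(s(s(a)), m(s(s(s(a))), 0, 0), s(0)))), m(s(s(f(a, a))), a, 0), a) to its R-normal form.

1. m(s(m(0, m(0, s(a), a), m(s(s(a)), m(s(s(s(a))), 0, 0), s(0)))), m(s(s(f(a, a))), a, 0), a)  →  m(s(m(0, s(a), m(s(s(a)), m(s(s(s(a))), 0, 0), s(0)))), m(s(s(f(a, a))), a, 0), a)   [R6 at 1.1.2]
2. m(s(m(0, s(a), m(s(s(a)), m(s(s(s(a))), 0, 0), s(0)))), m(s(s(f(a, a))), a, 0), a)  →  m(s(s(m(s(s(a)), m(s(s(s(a))), 0, 0), s(0)))), m(s(s(f(a, a))), a, 0), a)   [R6 at 1.1]
3. m(s(s(m(s(s(a)), m(s(s(s(a))), 0, 0), s(0)))), m(s(s(f(a, a))), a, 0), a)  →  m(s(s(f(a, a))), a, 0)   [R1 at ε]
4. m(s(s(f(a, a))), a, 0)  →  a   [R1 at ε]

a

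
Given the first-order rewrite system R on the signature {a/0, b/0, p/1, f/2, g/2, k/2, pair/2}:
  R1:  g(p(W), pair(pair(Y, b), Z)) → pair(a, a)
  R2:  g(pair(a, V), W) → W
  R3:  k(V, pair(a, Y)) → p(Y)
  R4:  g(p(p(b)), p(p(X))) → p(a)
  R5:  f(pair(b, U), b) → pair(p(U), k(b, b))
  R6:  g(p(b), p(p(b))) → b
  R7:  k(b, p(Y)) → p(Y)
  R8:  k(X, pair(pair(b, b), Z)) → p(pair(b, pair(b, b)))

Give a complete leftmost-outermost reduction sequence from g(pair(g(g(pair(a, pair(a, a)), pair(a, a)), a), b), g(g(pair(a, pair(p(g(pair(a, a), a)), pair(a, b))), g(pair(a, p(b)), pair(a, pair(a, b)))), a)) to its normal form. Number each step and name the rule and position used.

1. g(pair(g(g(pair(a, pair(a, a)), pair(a, a)), a), b), g(g(pair(a, pair(p(g(pair(a, a), a)), pair(a, b))), g(pair(a, p(b)), pair(a, pair(a, b)))), a))  →  g(pair(g(pair(a, a), a), b), g(g(pair(a, pair(p(g(pair(a, a), a)), pair(a, b))), g(pair(a, p(b)), pair(a, pair(a, b)))), a))   [R2 at 1.1.1]
2. g(pair(g(pair(a, a), a), b), g(g(pair(a, pair(p(g(pair(a, a), a)), pair(a, b))), g(pair(a, p(b)), pair(a, pair(a, b)))), a))  →  g(pair(a, b), g(g(pair(a, pair(p(g(pair(a, a), a)), pair(a, b))), g(pair(a, p(b)), pair(a, pair(a, b)))), a))   [R2 at 1.1]
3. g(pair(a, b), g(g(pair(a, pair(p(g(pair(a, a), a)), pair(a, b))), g(pair(a, p(b)), pair(a, pair(a, b)))), a))  →  g(g(pair(a, pair(p(g(pair(a, a), a)), pair(a, b))), g(pair(a, p(b)), pair(a, pair(a, b)))), a)   [R2 at ε]
4. g(g(pair(a, pair(p(g(pair(a, a), a)), pair(a, b))), g(pair(a, p(b)), pair(a, pair(a, b)))), a)  →  g(g(pair(a, p(b)), pair(a, pair(a, b))), a)   [R2 at 1]
5. g(g(pair(a, p(b)), pair(a, pair(a, b))), a)  →  g(pair(a, pair(a, b)), a)   [R2 at 1]
6. g(pair(a, pair(a, b)), a)  →  a   [R2 at ε]

a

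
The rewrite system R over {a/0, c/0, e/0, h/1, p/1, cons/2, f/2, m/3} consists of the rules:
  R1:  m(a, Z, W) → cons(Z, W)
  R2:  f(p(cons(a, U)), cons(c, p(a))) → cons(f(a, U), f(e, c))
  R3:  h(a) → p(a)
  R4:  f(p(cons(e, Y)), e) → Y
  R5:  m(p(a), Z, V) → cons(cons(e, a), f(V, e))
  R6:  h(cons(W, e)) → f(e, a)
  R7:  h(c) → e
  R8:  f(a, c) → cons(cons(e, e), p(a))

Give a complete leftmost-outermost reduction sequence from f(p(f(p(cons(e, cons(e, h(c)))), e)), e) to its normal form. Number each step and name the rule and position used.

e

1. f(p(f(p(cons(e, cons(e, h(c)))), e)), e)  →  f(p(cons(e, h(c))), e)   [R4 at 1.1]
2. f(p(cons(e, h(c))), e)  →  h(c)   [R4 at ε]
3. h(c)  →  e   [R7 at ε]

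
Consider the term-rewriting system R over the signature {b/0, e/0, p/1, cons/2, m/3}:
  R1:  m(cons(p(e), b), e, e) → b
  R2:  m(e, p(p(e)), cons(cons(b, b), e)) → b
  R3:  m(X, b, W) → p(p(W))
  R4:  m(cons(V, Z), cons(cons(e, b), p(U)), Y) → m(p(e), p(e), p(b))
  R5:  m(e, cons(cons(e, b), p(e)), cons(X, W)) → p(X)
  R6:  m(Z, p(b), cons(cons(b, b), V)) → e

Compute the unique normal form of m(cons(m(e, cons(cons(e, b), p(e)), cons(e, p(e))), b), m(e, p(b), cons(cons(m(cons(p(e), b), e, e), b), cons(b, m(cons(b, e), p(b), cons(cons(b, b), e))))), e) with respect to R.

1. m(cons(m(e, cons(cons(e, b), p(e)), cons(e, p(e))), b), m(e, p(b), cons(cons(m(cons(p(e), b), e, e), b), cons(b, m(cons(b, e), p(b), cons(cons(b, b), e))))), e)  →  m(cons(p(e), b), m(e, p(b), cons(cons(m(cons(p(e), b), e, e), b), cons(b, m(cons(b, e), p(b), cons(cons(b, b), e))))), e)   [R5 at 1.1]
2. m(cons(p(e), b), m(e, p(b), cons(cons(m(cons(p(e), b), e, e), b), cons(b, m(cons(b, e), p(b), cons(cons(b, b), e))))), e)  →  m(cons(p(e), b), m(e, p(b), cons(cons(b, b), cons(b, m(cons(b, e), p(b), cons(cons(b, b), e))))), e)   [R1 at 2.3.1.1]
3. m(cons(p(e), b), m(e, p(b), cons(cons(b, b), cons(b, m(cons(b, e), p(b), cons(cons(b, b), e))))), e)  →  m(cons(p(e), b), e, e)   [R6 at 2]
4. m(cons(p(e), b), e, e)  →  b   [R1 at ε]

b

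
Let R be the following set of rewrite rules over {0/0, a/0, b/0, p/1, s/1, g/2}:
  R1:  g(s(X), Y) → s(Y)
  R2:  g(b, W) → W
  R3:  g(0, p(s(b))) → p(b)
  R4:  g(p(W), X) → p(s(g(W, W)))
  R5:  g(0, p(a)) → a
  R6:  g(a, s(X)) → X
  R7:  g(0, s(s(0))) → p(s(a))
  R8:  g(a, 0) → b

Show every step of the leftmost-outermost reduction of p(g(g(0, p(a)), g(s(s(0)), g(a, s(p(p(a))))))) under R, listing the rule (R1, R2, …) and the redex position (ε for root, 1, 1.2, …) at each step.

p(p(p(a)))

1. p(g(g(0, p(a)), g(s(s(0)), g(a, s(p(p(a)))))))  →  p(g(a, g(s(s(0)), g(a, s(p(p(a)))))))   [R5 at 1.1]
2. p(g(a, g(s(s(0)), g(a, s(p(p(a)))))))  →  p(g(a, s(g(a, s(p(p(a)))))))   [R1 at 1.2]
3. p(g(a, s(g(a, s(p(p(a)))))))  →  p(g(a, s(p(p(a)))))   [R6 at 1]
4. p(g(a, s(p(p(a)))))  →  p(p(p(a)))   [R6 at 1]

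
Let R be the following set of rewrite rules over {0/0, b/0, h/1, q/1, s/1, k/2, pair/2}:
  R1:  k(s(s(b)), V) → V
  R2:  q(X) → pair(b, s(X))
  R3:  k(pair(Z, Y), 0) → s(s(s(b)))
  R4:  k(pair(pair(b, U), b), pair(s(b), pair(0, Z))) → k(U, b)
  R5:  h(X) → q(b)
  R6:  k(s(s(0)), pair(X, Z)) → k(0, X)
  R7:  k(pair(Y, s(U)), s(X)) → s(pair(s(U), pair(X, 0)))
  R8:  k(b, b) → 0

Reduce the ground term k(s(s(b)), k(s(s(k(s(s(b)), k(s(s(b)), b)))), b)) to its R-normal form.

b

1. k(s(s(b)), k(s(s(k(s(s(b)), k(s(s(b)), b)))), b))  →  k(s(s(k(s(s(b)), k(s(s(b)), b)))), b)   [R1 at ε]
2. k(s(s(k(s(s(b)), k(s(s(b)), b)))), b)  →  k(s(s(k(s(s(b)), b))), b)   [R1 at 1.1.1]
3. k(s(s(k(s(s(b)), b))), b)  →  k(s(s(b)), b)   [R1 at 1.1.1]
4. k(s(s(b)), b)  →  b   [R1 at ε]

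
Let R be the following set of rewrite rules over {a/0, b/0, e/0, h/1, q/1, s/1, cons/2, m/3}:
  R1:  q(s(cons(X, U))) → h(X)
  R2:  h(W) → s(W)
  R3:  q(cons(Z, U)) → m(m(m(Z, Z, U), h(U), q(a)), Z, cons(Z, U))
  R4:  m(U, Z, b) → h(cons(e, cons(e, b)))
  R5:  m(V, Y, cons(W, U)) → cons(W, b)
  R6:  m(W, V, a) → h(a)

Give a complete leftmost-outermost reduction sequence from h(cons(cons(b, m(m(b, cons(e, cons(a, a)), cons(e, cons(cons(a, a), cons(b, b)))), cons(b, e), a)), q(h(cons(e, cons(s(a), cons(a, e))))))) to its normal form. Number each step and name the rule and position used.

1. h(cons(cons(b, m(m(b, cons(e, cons(a, a)), cons(e, cons(cons(a, a), cons(b, b)))), cons(b, e), a)), q(h(cons(e, cons(s(a), cons(a, e)))))))  →  s(cons(cons(b, m(m(b, cons(e, cons(a, a)), cons(e, cons(cons(a, a), cons(b, b)))), cons(b, e), a)), q(h(cons(e, cons(s(a), cons(a, e)))))))   [R2 at ε]
2. s(cons(cons(b, m(m(b, cons(e, cons(a, a)), cons(e, cons(cons(a, a), cons(b, b)))), cons(b, e), a)), q(h(cons(e, cons(s(a), cons(a, e)))))))  →  s(cons(cons(b, h(a)), q(h(cons(e, cons(s(a), cons(a, e)))))))   [R6 at 1.1.2]
3. s(cons(cons(b, h(a)), q(h(cons(e, cons(s(a), cons(a, e)))))))  →  s(cons(cons(b, s(a)), q(h(cons(e, cons(s(a), cons(a, e)))))))   [R2 at 1.1.2]
4. s(cons(cons(b, s(a)), q(h(cons(e, cons(s(a), cons(a, e)))))))  →  s(cons(cons(b, s(a)), q(s(cons(e, cons(s(a), cons(a, e)))))))   [R2 at 1.2.1]
5. s(cons(cons(b, s(a)), q(s(cons(e, cons(s(a), cons(a, e)))))))  →  s(cons(cons(b, s(a)), h(e)))   [R1 at 1.2]
6. s(cons(cons(b, s(a)), h(e)))  →  s(cons(cons(b, s(a)), s(e)))   [R2 at 1.2]

s(cons(cons(b, s(a)), s(e)))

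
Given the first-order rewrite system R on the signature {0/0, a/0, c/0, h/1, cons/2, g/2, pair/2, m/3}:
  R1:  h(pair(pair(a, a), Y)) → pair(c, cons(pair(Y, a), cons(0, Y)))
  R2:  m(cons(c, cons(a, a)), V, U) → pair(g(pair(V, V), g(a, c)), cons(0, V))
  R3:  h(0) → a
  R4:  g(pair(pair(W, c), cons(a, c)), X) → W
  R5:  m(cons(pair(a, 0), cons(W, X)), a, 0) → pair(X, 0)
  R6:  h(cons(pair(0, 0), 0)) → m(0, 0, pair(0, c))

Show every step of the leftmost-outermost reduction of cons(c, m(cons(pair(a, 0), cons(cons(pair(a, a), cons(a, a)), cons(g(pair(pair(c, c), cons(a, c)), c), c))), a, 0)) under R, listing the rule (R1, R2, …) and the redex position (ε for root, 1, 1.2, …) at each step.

1. cons(c, m(cons(pair(a, 0), cons(cons(pair(a, a), cons(a, a)), cons(g(pair(pair(c, c), cons(a, c)), c), c))), a, 0))  →  cons(c, pair(cons(g(pair(pair(c, c), cons(a, c)), c), c), 0))   [R5 at 2]
2. cons(c, pair(cons(g(pair(pair(c, c), cons(a, c)), c), c), 0))  →  cons(c, pair(cons(c, c), 0))   [R4 at 2.1.1]

cons(c, pair(cons(c, c), 0))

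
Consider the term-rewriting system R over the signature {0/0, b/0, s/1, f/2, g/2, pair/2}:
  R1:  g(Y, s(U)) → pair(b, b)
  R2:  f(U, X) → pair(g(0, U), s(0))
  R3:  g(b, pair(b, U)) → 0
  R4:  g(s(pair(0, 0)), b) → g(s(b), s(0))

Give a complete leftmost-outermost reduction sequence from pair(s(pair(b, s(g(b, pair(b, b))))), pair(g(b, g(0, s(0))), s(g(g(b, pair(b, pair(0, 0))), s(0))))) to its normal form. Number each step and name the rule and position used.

1. pair(s(pair(b, s(g(b, pair(b, b))))), pair(g(b, g(0, s(0))), s(g(g(b, pair(b, pair(0, 0))), s(0)))))  →  pair(s(pair(b, s(0))), pair(g(b, g(0, s(0))), s(g(g(b, pair(b, pair(0, 0))), s(0)))))   [R3 at 1.1.2.1]
2. pair(s(pair(b, s(0))), pair(g(b, g(0, s(0))), s(g(g(b, pair(b, pair(0, 0))), s(0)))))  →  pair(s(pair(b, s(0))), pair(g(b, pair(b, b)), s(g(g(b, pair(b, pair(0, 0))), s(0)))))   [R1 at 2.1.2]
3. pair(s(pair(b, s(0))), pair(g(b, pair(b, b)), s(g(g(b, pair(b, pair(0, 0))), s(0)))))  →  pair(s(pair(b, s(0))), pair(0, s(g(g(b, pair(b, pair(0, 0))), s(0)))))   [R3 at 2.1]
4. pair(s(pair(b, s(0))), pair(0, s(g(g(b, pair(b, pair(0, 0))), s(0)))))  →  pair(s(pair(b, s(0))), pair(0, s(pair(b, b))))   [R1 at 2.2.1]

pair(s(pair(b, s(0))), pair(0, s(pair(b, b))))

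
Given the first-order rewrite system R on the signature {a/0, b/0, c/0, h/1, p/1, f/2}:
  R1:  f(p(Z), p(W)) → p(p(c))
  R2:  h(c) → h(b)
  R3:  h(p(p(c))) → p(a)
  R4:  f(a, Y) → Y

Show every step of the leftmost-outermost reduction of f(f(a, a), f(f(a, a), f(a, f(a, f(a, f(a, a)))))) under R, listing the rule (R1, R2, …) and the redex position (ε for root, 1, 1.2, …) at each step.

1. f(f(a, a), f(f(a, a), f(a, f(a, f(a, f(a, a))))))  →  f(a, f(f(a, a), f(a, f(a, f(a, f(a, a))))))   [R4 at 1]
2. f(a, f(f(a, a), f(a, f(a, f(a, f(a, a))))))  →  f(f(a, a), f(a, f(a, f(a, f(a, a)))))   [R4 at ε]
3. f(f(a, a), f(a, f(a, f(a, f(a, a)))))  →  f(a, f(a, f(a, f(a, f(a, a)))))   [R4 at 1]
4. f(a, f(a, f(a, f(a, f(a, a)))))  →  f(a, f(a, f(a, f(a, a))))   [R4 at ε]
5. f(a, f(a, f(a, f(a, a))))  →  f(a, f(a, f(a, a)))   [R4 at ε]
6. f(a, f(a, f(a, a)))  →  f(a, f(a, a))   [R4 at ε]
7. f(a, f(a, a))  →  f(a, a)   [R4 at ε]
8. f(a, a)  →  a   [R4 at ε]

a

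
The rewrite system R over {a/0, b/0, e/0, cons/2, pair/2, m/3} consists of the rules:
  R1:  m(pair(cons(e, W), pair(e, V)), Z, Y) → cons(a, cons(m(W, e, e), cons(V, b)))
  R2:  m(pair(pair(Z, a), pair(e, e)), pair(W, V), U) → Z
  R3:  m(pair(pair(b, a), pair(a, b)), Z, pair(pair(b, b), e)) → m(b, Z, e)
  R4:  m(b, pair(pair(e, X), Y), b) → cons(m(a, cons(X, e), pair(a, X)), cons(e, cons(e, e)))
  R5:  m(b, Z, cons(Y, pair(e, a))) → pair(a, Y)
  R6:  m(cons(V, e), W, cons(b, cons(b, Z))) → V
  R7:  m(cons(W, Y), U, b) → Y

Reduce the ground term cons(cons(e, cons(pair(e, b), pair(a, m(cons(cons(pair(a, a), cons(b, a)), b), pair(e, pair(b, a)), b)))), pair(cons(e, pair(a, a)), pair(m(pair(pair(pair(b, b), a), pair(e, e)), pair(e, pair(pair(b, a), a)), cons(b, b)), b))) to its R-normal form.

cons(cons(e, cons(pair(e, b), pair(a, b))), pair(cons(e, pair(a, a)), pair(pair(b, b), b)))

1. cons(cons(e, cons(pair(e, b), pair(a, m(cons(cons(pair(a, a), cons(b, a)), b), pair(e, pair(b, a)), b)))), pair(cons(e, pair(a, a)), pair(m(pair(pair(pair(b, b), a), pair(e, e)), pair(e, pair(pair(b, a), a)), cons(b, b)), b)))  →  cons(cons(e, cons(pair(e, b), pair(a, b))), pair(cons(e, pair(a, a)), pair(m(pair(pair(pair(b, b), a), pair(e, e)), pair(e, pair(pair(b, a), a)), cons(b, b)), b)))   [R7 at 1.2.2.2]
2. cons(cons(e, cons(pair(e, b), pair(a, b))), pair(cons(e, pair(a, a)), pair(m(pair(pair(pair(b, b), a), pair(e, e)), pair(e, pair(pair(b, a), a)), cons(b, b)), b)))  →  cons(cons(e, cons(pair(e, b), pair(a, b))), pair(cons(e, pair(a, a)), pair(pair(b, b), b)))   [R2 at 2.2.1]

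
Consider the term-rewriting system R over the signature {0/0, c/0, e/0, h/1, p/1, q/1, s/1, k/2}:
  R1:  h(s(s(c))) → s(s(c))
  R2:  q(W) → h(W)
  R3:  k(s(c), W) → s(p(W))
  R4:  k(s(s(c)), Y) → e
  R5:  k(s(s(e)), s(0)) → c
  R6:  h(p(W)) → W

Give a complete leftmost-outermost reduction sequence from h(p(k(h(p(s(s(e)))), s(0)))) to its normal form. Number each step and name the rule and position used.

c

1. h(p(k(h(p(s(s(e)))), s(0))))  →  k(h(p(s(s(e)))), s(0))   [R6 at ε]
2. k(h(p(s(s(e)))), s(0))  →  k(s(s(e)), s(0))   [R6 at 1]
3. k(s(s(e)), s(0))  →  c   [R5 at ε]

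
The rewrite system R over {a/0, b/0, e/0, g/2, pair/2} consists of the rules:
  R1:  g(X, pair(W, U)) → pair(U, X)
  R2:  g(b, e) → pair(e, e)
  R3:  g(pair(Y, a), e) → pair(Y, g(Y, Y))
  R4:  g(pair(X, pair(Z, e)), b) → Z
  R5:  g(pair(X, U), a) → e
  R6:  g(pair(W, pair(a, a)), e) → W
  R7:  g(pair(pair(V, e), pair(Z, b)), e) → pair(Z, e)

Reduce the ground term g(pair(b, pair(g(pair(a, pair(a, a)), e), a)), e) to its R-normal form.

1. g(pair(b, pair(g(pair(a, pair(a, a)), e), a)), e)  →  g(pair(b, pair(a, a)), e)   [R6 at 1.2.1]
2. g(pair(b, pair(a, a)), e)  →  b   [R6 at ε]

b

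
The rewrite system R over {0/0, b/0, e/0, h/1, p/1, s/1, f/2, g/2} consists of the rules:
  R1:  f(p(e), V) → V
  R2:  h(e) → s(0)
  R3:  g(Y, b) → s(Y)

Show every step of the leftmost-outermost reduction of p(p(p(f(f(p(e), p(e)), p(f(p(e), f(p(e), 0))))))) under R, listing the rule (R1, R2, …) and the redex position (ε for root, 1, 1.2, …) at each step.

p(p(p(p(0))))

1. p(p(p(f(f(p(e), p(e)), p(f(p(e), f(p(e), 0)))))))  →  p(p(p(f(p(e), p(f(p(e), f(p(e), 0)))))))   [R1 at 1.1.1.1]
2. p(p(p(f(p(e), p(f(p(e), f(p(e), 0)))))))  →  p(p(p(p(f(p(e), f(p(e), 0))))))   [R1 at 1.1.1]
3. p(p(p(p(f(p(e), f(p(e), 0))))))  →  p(p(p(p(f(p(e), 0)))))   [R1 at 1.1.1.1]
4. p(p(p(p(f(p(e), 0)))))  →  p(p(p(p(0))))   [R1 at 1.1.1.1]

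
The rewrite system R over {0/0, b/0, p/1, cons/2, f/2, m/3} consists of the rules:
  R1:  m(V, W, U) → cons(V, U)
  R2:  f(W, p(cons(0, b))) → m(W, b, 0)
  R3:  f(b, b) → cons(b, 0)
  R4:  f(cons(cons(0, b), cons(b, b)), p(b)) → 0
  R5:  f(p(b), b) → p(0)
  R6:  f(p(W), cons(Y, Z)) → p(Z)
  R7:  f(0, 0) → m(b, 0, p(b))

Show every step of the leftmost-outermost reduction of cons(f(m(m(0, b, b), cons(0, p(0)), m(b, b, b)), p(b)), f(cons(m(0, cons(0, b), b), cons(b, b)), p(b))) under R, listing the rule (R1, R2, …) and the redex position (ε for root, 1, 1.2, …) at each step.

1. cons(f(m(m(0, b, b), cons(0, p(0)), m(b, b, b)), p(b)), f(cons(m(0, cons(0, b), b), cons(b, b)), p(b)))  →  cons(f(cons(m(0, b, b), m(b, b, b)), p(b)), f(cons(m(0, cons(0, b), b), cons(b, b)), p(b)))   [R1 at 1.1]
2. cons(f(cons(m(0, b, b), m(b, b, b)), p(b)), f(cons(m(0, cons(0, b), b), cons(b, b)), p(b)))  →  cons(f(cons(cons(0, b), m(b, b, b)), p(b)), f(cons(m(0, cons(0, b), b), cons(b, b)), p(b)))   [R1 at 1.1.1]
3. cons(f(cons(cons(0, b), m(b, b, b)), p(b)), f(cons(m(0, cons(0, b), b), cons(b, b)), p(b)))  →  cons(f(cons(cons(0, b), cons(b, b)), p(b)), f(cons(m(0, cons(0, b), b), cons(b, b)), p(b)))   [R1 at 1.1.2]
4. cons(f(cons(cons(0, b), cons(b, b)), p(b)), f(cons(m(0, cons(0, b), b), cons(b, b)), p(b)))  →  cons(0, f(cons(m(0, cons(0, b), b), cons(b, b)), p(b)))   [R4 at 1]
5. cons(0, f(cons(m(0, cons(0, b), b), cons(b, b)), p(b)))  →  cons(0, f(cons(cons(0, b), cons(b, b)), p(b)))   [R1 at 2.1.1]
6. cons(0, f(cons(cons(0, b), cons(b, b)), p(b)))  →  cons(0, 0)   [R4 at 2]

cons(0, 0)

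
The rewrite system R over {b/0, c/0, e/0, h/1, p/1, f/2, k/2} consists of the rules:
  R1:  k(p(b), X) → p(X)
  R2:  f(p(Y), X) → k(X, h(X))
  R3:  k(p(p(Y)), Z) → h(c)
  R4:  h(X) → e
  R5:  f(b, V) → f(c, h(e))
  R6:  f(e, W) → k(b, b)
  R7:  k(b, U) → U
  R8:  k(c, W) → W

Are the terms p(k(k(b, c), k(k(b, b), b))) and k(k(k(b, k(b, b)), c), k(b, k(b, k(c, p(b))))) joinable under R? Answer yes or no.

yes — NF(t₁) = p(b), NF(t₂) = p(b)

Reduce t₁ = p(k(k(b, c), k(k(b, b), b))):
1. p(k(k(b, c), k(k(b, b), b)))  →  p(k(c, k(k(b, b), b)))   [R7 at 1.1]
2. p(k(c, k(k(b, b), b)))  →  p(k(k(b, b), b))   [R8 at 1]
3. p(k(k(b, b), b))  →  p(k(b, b))   [R7 at 1.1]
4. p(k(b, b))  →  p(b)   [R7 at 1]

Reduce t₂ = k(k(k(b, k(b, b)), c), k(b, k(b, k(c, p(b))))):
1. k(k(k(b, k(b, b)), c), k(b, k(b, k(c, p(b)))))  →  k(k(k(b, b), c), k(b, k(b, k(c, p(b)))))   [R7 at 1.1]
2. k(k(k(b, b), c), k(b, k(b, k(c, p(b)))))  →  k(k(b, c), k(b, k(b, k(c, p(b)))))   [R7 at 1.1]
3. k(k(b, c), k(b, k(b, k(c, p(b)))))  →  k(c, k(b, k(b, k(c, p(b)))))   [R7 at 1]
4. k(c, k(b, k(b, k(c, p(b)))))  →  k(b, k(b, k(c, p(b))))   [R8 at ε]
5. k(b, k(b, k(c, p(b))))  →  k(b, k(c, p(b)))   [R7 at ε]
6. k(b, k(c, p(b)))  →  k(c, p(b))   [R7 at ε]
7. k(c, p(b))  →  p(b)   [R8 at ε]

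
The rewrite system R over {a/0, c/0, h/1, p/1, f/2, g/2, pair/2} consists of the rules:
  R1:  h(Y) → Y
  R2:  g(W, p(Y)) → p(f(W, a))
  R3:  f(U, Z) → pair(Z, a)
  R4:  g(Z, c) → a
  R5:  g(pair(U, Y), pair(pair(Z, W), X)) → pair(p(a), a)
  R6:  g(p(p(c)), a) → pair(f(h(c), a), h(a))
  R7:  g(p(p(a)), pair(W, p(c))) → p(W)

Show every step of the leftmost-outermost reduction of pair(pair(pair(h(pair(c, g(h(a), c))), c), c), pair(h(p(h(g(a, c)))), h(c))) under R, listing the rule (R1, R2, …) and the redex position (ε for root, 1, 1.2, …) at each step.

1. pair(pair(pair(h(pair(c, g(h(a), c))), c), c), pair(h(p(h(g(a, c)))), h(c)))  →  pair(pair(pair(pair(c, g(h(a), c)), c), c), pair(h(p(h(g(a, c)))), h(c)))   [R1 at 1.1.1]
2. pair(pair(pair(pair(c, g(h(a), c)), c), c), pair(h(p(h(g(a, c)))), h(c)))  →  pair(pair(pair(pair(c, a), c), c), pair(h(p(h(g(a, c)))), h(c)))   [R4 at 1.1.1.2]
3. pair(pair(pair(pair(c, a), c), c), pair(h(p(h(g(a, c)))), h(c)))  →  pair(pair(pair(pair(c, a), c), c), pair(p(h(g(a, c))), h(c)))   [R1 at 2.1]
4. pair(pair(pair(pair(c, a), c), c), pair(p(h(g(a, c))), h(c)))  →  pair(pair(pair(pair(c, a), c), c), pair(p(g(a, c)), h(c)))   [R1 at 2.1.1]
5. pair(pair(pair(pair(c, a), c), c), pair(p(g(a, c)), h(c)))  →  pair(pair(pair(pair(c, a), c), c), pair(p(a), h(c)))   [R4 at 2.1.1]
6. pair(pair(pair(pair(c, a), c), c), pair(p(a), h(c)))  →  pair(pair(pair(pair(c, a), c), c), pair(p(a), c))   [R1 at 2.2]

pair(pair(pair(pair(c, a), c), c), pair(p(a), c))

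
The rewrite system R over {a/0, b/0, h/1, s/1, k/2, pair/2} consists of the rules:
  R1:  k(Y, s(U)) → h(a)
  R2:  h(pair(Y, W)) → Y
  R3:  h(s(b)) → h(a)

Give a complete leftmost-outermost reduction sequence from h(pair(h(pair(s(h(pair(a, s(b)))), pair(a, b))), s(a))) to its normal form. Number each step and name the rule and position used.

s(a)

1. h(pair(h(pair(s(h(pair(a, s(b)))), pair(a, b))), s(a)))  →  h(pair(s(h(pair(a, s(b)))), pair(a, b)))   [R2 at ε]
2. h(pair(s(h(pair(a, s(b)))), pair(a, b)))  →  s(h(pair(a, s(b))))   [R2 at ε]
3. s(h(pair(a, s(b))))  →  s(a)   [R2 at 1]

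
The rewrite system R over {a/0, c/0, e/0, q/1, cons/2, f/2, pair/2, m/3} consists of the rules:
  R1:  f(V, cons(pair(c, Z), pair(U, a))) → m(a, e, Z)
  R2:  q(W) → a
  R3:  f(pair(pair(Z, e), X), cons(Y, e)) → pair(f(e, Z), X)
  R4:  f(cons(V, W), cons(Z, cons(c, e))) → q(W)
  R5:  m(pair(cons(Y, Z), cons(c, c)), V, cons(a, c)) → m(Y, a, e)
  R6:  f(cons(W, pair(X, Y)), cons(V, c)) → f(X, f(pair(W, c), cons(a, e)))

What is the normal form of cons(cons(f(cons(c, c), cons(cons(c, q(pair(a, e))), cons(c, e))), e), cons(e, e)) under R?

1. cons(cons(f(cons(c, c), cons(cons(c, q(pair(a, e))), cons(c, e))), e), cons(e, e))  →  cons(cons(q(c), e), cons(e, e))   [R4 at 1.1]
2. cons(cons(q(c), e), cons(e, e))  →  cons(cons(a, e), cons(e, e))   [R2 at 1.1]

cons(cons(a, e), cons(e, e))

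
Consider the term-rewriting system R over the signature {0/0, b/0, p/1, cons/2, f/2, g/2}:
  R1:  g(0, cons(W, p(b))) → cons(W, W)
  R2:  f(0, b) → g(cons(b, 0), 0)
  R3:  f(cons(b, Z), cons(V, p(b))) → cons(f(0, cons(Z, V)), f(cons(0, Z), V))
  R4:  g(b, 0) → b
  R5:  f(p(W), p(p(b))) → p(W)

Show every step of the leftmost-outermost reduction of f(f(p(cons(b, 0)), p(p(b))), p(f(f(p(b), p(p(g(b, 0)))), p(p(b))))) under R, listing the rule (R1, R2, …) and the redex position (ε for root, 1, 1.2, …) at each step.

p(cons(b, 0))

1. f(f(p(cons(b, 0)), p(p(b))), p(f(f(p(b), p(p(g(b, 0)))), p(p(b)))))  →  f(p(cons(b, 0)), p(f(f(p(b), p(p(g(b, 0)))), p(p(b)))))   [R5 at 1]
2. f(p(cons(b, 0)), p(f(f(p(b), p(p(g(b, 0)))), p(p(b)))))  →  f(p(cons(b, 0)), p(f(f(p(b), p(p(b))), p(p(b)))))   [R4 at 2.1.1.2.1.1]
3. f(p(cons(b, 0)), p(f(f(p(b), p(p(b))), p(p(b)))))  →  f(p(cons(b, 0)), p(f(p(b), p(p(b)))))   [R5 at 2.1.1]
4. f(p(cons(b, 0)), p(f(p(b), p(p(b)))))  →  f(p(cons(b, 0)), p(p(b)))   [R5 at 2.1]
5. f(p(cons(b, 0)), p(p(b)))  →  p(cons(b, 0))   [R5 at ε]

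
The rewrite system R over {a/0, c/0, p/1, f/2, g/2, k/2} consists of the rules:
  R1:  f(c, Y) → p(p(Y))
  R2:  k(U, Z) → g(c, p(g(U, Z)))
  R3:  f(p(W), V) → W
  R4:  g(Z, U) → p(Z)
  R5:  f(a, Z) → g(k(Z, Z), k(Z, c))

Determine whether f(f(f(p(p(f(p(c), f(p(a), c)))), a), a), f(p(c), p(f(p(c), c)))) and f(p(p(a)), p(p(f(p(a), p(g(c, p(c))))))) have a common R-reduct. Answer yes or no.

no — NF(t₁) = p(p(c)), NF(t₂) = p(a)

Reduce t₁ = f(f(f(p(p(f(p(c), f(p(a), c)))), a), a), f(p(c), p(f(p(c), c)))):
1. f(f(f(p(p(f(p(c), f(p(a), c)))), a), a), f(p(c), p(f(p(c), c))))  →  f(f(p(f(p(c), f(p(a), c))), a), f(p(c), p(f(p(c), c))))   [R3 at 1.1]
2. f(f(p(f(p(c), f(p(a), c))), a), f(p(c), p(f(p(c), c))))  →  f(f(p(c), f(p(a), c)), f(p(c), p(f(p(c), c))))   [R3 at 1]
3. f(f(p(c), f(p(a), c)), f(p(c), p(f(p(c), c))))  →  f(c, f(p(c), p(f(p(c), c))))   [R3 at 1]
4. f(c, f(p(c), p(f(p(c), c))))  →  p(p(f(p(c), p(f(p(c), c)))))   [R1 at ε]
5. p(p(f(p(c), p(f(p(c), c)))))  →  p(p(c))   [R3 at 1.1]

Reduce t₂ = f(p(p(a)), p(p(f(p(a), p(g(c, p(c))))))):
1. f(p(p(a)), p(p(f(p(a), p(g(c, p(c)))))))  →  p(a)   [R3 at ε]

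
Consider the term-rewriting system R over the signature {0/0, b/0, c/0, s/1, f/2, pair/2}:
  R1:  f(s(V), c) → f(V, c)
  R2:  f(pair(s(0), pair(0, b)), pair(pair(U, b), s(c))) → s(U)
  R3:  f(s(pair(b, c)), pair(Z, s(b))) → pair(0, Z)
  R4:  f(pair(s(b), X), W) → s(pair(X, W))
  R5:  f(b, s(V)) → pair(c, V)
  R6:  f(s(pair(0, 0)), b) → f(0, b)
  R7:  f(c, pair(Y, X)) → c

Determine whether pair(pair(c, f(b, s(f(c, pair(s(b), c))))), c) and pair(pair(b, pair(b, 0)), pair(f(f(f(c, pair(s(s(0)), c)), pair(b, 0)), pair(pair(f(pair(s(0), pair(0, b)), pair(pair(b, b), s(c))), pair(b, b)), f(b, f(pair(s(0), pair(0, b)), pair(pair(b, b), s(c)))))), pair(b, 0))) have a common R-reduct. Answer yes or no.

Reduce t₁ = pair(pair(c, f(b, s(f(c, pair(s(b), c))))), c):
1. pair(pair(c, f(b, s(f(c, pair(s(b), c))))), c)  →  pair(pair(c, pair(c, f(c, pair(s(b), c)))), c)   [R5 at 1.2]
2. pair(pair(c, pair(c, f(c, pair(s(b), c)))), c)  →  pair(pair(c, pair(c, c)), c)   [R7 at 1.2.2]

Reduce t₂ = pair(pair(b, pair(b, 0)), pair(f(f(f(c, pair(s(s(0)), c)), pair(b, 0)), pair(pair(f(pair(s(0), pair(0, b)), pair(pair(b, b), s(c))), pair(b, b)), f(b, f(pair(s(0), pair(0, b)), pair(pair(b, b), s(c)))))), pair(b, 0))):
1. pair(pair(b, pair(b, 0)), pair(f(f(f(c, pair(s(s(0)), c)), pair(b, 0)), pair(pair(f(pair(s(0), pair(0, b)), pair(pair(b, b), s(c))), pair(b, b)), f(b, f(pair(s(0), pair(0, b)), pair(pair(b, b), s(c)))))), pair(b, 0)))  →  pair(pair(b, pair(b, 0)), pair(f(f(c, pair(b, 0)), pair(pair(f(pair(s(0), pair(0, b)), pair(pair(b, b), s(c))), pair(b, b)), f(b, f(pair(s(0), pair(0, b)), pair(pair(b, b), s(c)))))), pair(b, 0)))   [R7 at 2.1.1.1]
2. pair(pair(b, pair(b, 0)), pair(f(f(c, pair(b, 0)), pair(pair(f(pair(s(0), pair(0, b)), pair(pair(b, b), s(c))), pair(b, b)), f(b, f(pair(s(0), pair(0, b)), pair(pair(b, b), s(c)))))), pair(b, 0)))  →  pair(pair(b, pair(b, 0)), pair(f(c, pair(pair(f(pair(s(0), pair(0, b)), pair(pair(b, b), s(c))), pair(b, b)), f(b, f(pair(s(0), pair(0, b)), pair(pair(b, b), s(c)))))), pair(b, 0)))   [R7 at 2.1.1]
3. pair(pair(b, pair(b, 0)), pair(f(c, pair(pair(f(pair(s(0), pair(0, b)), pair(pair(b, b), s(c))), pair(b, b)), f(b, f(pair(s(0), pair(0, b)), pair(pair(b, b), s(c)))))), pair(b, 0)))  →  pair(pair(b, pair(b, 0)), pair(c, pair(b, 0)))   [R7 at 2.1]

no — NF(t₁) = pair(pair(c, pair(c, c)), c), NF(t₂) = pair(pair(b, pair(b, 0)), pair(c, pair(b, 0)))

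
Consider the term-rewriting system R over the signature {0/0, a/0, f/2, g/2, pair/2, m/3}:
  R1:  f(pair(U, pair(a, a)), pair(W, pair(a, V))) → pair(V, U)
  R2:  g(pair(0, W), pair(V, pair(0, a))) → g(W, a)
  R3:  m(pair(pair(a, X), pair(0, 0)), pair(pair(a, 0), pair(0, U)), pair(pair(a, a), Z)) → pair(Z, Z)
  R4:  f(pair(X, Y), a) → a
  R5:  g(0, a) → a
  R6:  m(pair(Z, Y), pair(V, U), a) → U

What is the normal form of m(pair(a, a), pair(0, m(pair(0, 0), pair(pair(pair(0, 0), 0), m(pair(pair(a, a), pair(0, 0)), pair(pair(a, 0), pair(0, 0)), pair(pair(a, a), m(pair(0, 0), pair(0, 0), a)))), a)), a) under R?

pair(0, 0)

1. m(pair(a, a), pair(0, m(pair(0, 0), pair(pair(pair(0, 0), 0), m(pair(pair(a, a), pair(0, 0)), pair(pair(a, 0), pair(0, 0)), pair(pair(a, a), m(pair(0, 0), pair(0, 0), a)))), a)), a)  →  m(pair(0, 0), pair(pair(pair(0, 0), 0), m(pair(pair(a, a), pair(0, 0)), pair(pair(a, 0), pair(0, 0)), pair(pair(a, a), m(pair(0, 0), pair(0, 0), a)))), a)   [R6 at ε]
2. m(pair(0, 0), pair(pair(pair(0, 0), 0), m(pair(pair(a, a), pair(0, 0)), pair(pair(a, 0), pair(0, 0)), pair(pair(a, a), m(pair(0, 0), pair(0, 0), a)))), a)  →  m(pair(pair(a, a), pair(0, 0)), pair(pair(a, 0), pair(0, 0)), pair(pair(a, a), m(pair(0, 0), pair(0, 0), a)))   [R6 at ε]
3. m(pair(pair(a, a), pair(0, 0)), pair(pair(a, 0), pair(0, 0)), pair(pair(a, a), m(pair(0, 0), pair(0, 0), a)))  →  pair(m(pair(0, 0), pair(0, 0), a), m(pair(0, 0), pair(0, 0), a))   [R3 at ε]
4. pair(m(pair(0, 0), pair(0, 0), a), m(pair(0, 0), pair(0, 0), a))  →  pair(0, m(pair(0, 0), pair(0, 0), a))   [R6 at 1]
5. pair(0, m(pair(0, 0), pair(0, 0), a))  →  pair(0, 0)   [R6 at 2]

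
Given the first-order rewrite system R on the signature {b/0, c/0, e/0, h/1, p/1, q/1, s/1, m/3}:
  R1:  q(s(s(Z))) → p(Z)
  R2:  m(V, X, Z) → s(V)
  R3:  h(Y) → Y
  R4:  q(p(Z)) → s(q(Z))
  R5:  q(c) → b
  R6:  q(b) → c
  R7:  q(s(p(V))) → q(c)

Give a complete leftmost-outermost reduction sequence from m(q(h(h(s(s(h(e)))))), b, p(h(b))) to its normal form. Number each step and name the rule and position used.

s(p(e))

1. m(q(h(h(s(s(h(e)))))), b, p(h(b)))  →  s(q(h(h(s(s(h(e)))))))   [R2 at ε]
2. s(q(h(h(s(s(h(e)))))))  →  s(q(h(s(s(h(e))))))   [R3 at 1.1]
3. s(q(h(s(s(h(e))))))  →  s(q(s(s(h(e)))))   [R3 at 1.1]
4. s(q(s(s(h(e)))))  →  s(p(h(e)))   [R1 at 1]
5. s(p(h(e)))  →  s(p(e))   [R3 at 1.1]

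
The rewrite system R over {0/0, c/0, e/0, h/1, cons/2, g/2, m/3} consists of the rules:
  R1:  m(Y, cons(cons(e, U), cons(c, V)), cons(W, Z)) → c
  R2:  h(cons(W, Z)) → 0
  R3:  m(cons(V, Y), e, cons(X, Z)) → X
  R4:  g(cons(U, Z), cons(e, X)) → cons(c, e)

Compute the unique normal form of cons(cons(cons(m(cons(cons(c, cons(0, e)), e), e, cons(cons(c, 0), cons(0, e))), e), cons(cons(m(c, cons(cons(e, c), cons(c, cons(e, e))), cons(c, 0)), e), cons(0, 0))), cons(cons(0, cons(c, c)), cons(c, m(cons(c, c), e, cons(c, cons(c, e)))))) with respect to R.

1. cons(cons(cons(m(cons(cons(c, cons(0, e)), e), e, cons(cons(c, 0), cons(0, e))), e), cons(cons(m(c, cons(cons(e, c), cons(c, cons(e, e))), cons(c, 0)), e), cons(0, 0))), cons(cons(0, cons(c, c)), cons(c, m(cons(c, c), e, cons(c, cons(c, e))))))  →  cons(cons(cons(cons(c, 0), e), cons(cons(m(c, cons(cons(e, c), cons(c, cons(e, e))), cons(c, 0)), e), cons(0, 0))), cons(cons(0, cons(c, c)), cons(c, m(cons(c, c), e, cons(c, cons(c, e))))))   [R3 at 1.1.1]
2. cons(cons(cons(cons(c, 0), e), cons(cons(m(c, cons(cons(e, c), cons(c, cons(e, e))), cons(c, 0)), e), cons(0, 0))), cons(cons(0, cons(c, c)), cons(c, m(cons(c, c), e, cons(c, cons(c, e))))))  →  cons(cons(cons(cons(c, 0), e), cons(cons(c, e), cons(0, 0))), cons(cons(0, cons(c, c)), cons(c, m(cons(c, c), e, cons(c, cons(c, e))))))   [R1 at 1.2.1.1]
3. cons(cons(cons(cons(c, 0), e), cons(cons(c, e), cons(0, 0))), cons(cons(0, cons(c, c)), cons(c, m(cons(c, c), e, cons(c, cons(c, e))))))  →  cons(cons(cons(cons(c, 0), e), cons(cons(c, e), cons(0, 0))), cons(cons(0, cons(c, c)), cons(c, c)))   [R3 at 2.2.2]

cons(cons(cons(cons(c, 0), e), cons(cons(c, e), cons(0, 0))), cons(cons(0, cons(c, c)), cons(c, c)))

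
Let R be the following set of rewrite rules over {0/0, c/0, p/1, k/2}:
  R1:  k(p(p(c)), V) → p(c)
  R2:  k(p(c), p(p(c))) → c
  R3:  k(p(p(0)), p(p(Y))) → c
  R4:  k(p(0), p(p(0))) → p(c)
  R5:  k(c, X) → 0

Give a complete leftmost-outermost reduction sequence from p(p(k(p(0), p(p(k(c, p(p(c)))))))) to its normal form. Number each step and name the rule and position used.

p(p(p(c)))

1. p(p(k(p(0), p(p(k(c, p(p(c))))))))  →  p(p(k(p(0), p(p(0)))))   [R5 at 1.1.2.1.1]
2. p(p(k(p(0), p(p(0)))))  →  p(p(p(c)))   [R4 at 1.1]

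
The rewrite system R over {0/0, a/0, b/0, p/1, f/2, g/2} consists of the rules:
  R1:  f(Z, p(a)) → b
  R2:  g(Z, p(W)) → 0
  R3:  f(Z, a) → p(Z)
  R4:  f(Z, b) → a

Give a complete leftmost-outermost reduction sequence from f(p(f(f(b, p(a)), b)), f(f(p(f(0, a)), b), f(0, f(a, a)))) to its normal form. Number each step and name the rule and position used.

1. f(p(f(f(b, p(a)), b)), f(f(p(f(0, a)), b), f(0, f(a, a))))  →  f(p(a), f(f(p(f(0, a)), b), f(0, f(a, a))))   [R4 at 1.1]
2. f(p(a), f(f(p(f(0, a)), b), f(0, f(a, a))))  →  f(p(a), f(a, f(0, f(a, a))))   [R4 at 2.1]
3. f(p(a), f(a, f(0, f(a, a))))  →  f(p(a), f(a, f(0, p(a))))   [R3 at 2.2.2]
4. f(p(a), f(a, f(0, p(a))))  →  f(p(a), f(a, b))   [R1 at 2.2]
5. f(p(a), f(a, b))  →  f(p(a), a)   [R4 at 2]
6. f(p(a), a)  →  p(p(a))   [R3 at ε]

p(p(a))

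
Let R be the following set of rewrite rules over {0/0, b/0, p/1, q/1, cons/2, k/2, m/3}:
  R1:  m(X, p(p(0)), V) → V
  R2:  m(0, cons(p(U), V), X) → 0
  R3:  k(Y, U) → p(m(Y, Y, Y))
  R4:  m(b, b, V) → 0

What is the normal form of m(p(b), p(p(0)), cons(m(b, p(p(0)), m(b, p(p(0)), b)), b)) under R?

cons(b, b)

1. m(p(b), p(p(0)), cons(m(b, p(p(0)), m(b, p(p(0)), b)), b))  →  cons(m(b, p(p(0)), m(b, p(p(0)), b)), b)   [R1 at ε]
2. cons(m(b, p(p(0)), m(b, p(p(0)), b)), b)  →  cons(m(b, p(p(0)), b), b)   [R1 at 1]
3. cons(m(b, p(p(0)), b), b)  →  cons(b, b)   [R1 at 1]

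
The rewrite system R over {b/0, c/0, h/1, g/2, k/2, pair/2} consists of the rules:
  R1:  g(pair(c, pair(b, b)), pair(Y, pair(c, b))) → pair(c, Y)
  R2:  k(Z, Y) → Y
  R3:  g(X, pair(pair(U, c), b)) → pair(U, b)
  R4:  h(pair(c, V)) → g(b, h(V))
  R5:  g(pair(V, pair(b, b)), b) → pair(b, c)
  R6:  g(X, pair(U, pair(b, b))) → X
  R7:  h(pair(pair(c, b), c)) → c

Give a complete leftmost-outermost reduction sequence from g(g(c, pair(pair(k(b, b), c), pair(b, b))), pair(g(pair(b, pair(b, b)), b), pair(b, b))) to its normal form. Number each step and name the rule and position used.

c

1. g(g(c, pair(pair(k(b, b), c), pair(b, b))), pair(g(pair(b, pair(b, b)), b), pair(b, b)))  →  g(c, pair(pair(k(b, b), c), pair(b, b)))   [R6 at ε]
2. g(c, pair(pair(k(b, b), c), pair(b, b)))  →  c   [R6 at ε]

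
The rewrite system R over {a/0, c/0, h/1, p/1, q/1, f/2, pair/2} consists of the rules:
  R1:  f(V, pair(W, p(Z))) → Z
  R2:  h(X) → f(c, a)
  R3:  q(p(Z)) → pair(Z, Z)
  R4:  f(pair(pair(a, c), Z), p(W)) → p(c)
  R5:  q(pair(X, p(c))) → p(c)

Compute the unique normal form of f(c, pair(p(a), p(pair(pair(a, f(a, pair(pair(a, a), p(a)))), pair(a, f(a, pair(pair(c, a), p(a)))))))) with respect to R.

1. f(c, pair(p(a), p(pair(pair(a, f(a, pair(pair(a, a), p(a)))), pair(a, f(a, pair(pair(c, a), p(a))))))))  →  pair(pair(a, f(a, pair(pair(a, a), p(a)))), pair(a, f(a, pair(pair(c, a), p(a)))))   [R1 at ε]
2. pair(pair(a, f(a, pair(pair(a, a), p(a)))), pair(a, f(a, pair(pair(c, a), p(a)))))  →  pair(pair(a, a), pair(a, f(a, pair(pair(c, a), p(a)))))   [R1 at 1.2]
3. pair(pair(a, a), pair(a, f(a, pair(pair(c, a), p(a)))))  →  pair(pair(a, a), pair(a, a))   [R1 at 2.2]

pair(pair(a, a), pair(a, a))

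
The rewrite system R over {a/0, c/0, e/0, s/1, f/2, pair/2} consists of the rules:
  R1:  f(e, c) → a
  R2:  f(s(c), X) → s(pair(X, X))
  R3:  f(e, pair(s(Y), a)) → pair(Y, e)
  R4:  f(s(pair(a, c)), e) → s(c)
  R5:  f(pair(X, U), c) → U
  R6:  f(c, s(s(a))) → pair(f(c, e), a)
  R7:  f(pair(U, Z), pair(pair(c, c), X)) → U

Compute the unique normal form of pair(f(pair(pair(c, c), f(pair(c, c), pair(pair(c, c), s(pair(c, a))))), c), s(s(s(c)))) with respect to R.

pair(c, s(s(s(c))))

1. pair(f(pair(pair(c, c), f(pair(c, c), pair(pair(c, c), s(pair(c, a))))), c), s(s(s(c))))  →  pair(f(pair(c, c), pair(pair(c, c), s(pair(c, a)))), s(s(s(c))))   [R5 at 1]
2. pair(f(pair(c, c), pair(pair(c, c), s(pair(c, a)))), s(s(s(c))))  →  pair(c, s(s(s(c))))   [R7 at 1]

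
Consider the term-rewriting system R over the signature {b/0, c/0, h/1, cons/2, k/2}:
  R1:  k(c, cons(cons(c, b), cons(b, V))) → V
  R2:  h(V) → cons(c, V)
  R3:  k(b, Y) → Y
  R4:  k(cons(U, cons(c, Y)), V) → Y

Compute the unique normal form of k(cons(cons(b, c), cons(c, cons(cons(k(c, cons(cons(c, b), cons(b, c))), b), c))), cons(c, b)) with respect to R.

1. k(cons(cons(b, c), cons(c, cons(cons(k(c, cons(cons(c, b), cons(b, c))), b), c))), cons(c, b))  →  cons(cons(k(c, cons(cons(c, b), cons(b, c))), b), c)   [R4 at ε]
2. cons(cons(k(c, cons(cons(c, b), cons(b, c))), b), c)  →  cons(cons(c, b), c)   [R1 at 1.1]

cons(cons(c, b), c)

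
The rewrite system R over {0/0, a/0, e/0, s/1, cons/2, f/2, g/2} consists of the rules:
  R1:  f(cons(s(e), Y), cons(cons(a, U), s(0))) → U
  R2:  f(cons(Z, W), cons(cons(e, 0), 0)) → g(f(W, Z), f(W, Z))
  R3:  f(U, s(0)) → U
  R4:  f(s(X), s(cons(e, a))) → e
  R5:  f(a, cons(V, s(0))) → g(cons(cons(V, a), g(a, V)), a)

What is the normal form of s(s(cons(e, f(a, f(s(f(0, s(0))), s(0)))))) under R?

s(s(cons(e, a)))

1. s(s(cons(e, f(a, f(s(f(0, s(0))), s(0))))))  →  s(s(cons(e, f(a, s(f(0, s(0)))))))   [R3 at 1.1.2.2]
2. s(s(cons(e, f(a, s(f(0, s(0)))))))  →  s(s(cons(e, f(a, s(0)))))   [R3 at 1.1.2.2.1]
3. s(s(cons(e, f(a, s(0)))))  →  s(s(cons(e, a)))   [R3 at 1.1.2]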